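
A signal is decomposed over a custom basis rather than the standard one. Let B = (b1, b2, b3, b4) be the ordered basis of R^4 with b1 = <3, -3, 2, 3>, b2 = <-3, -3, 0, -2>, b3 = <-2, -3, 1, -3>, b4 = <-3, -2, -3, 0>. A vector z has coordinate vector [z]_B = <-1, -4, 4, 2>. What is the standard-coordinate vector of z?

By definition z = -b1 - 4b2 + 4b3 + 2b4.
Summing componentwise gives <-5, -1, -4, -7>.

<-5, -1, -4, -7>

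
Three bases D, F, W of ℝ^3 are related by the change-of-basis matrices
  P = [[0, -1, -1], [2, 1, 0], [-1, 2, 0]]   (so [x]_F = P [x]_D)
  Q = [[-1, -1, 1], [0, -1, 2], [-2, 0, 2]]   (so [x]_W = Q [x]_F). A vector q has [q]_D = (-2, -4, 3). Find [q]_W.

Composing the changes, [q]_W = Q P [q]_D.
Q P = [[-3, 2, 1], [-4, 3, 0], [-2, 6, 2]]; applying this to (-2, -4, 3) gives (1, -4, -14).

(1, -4, -14)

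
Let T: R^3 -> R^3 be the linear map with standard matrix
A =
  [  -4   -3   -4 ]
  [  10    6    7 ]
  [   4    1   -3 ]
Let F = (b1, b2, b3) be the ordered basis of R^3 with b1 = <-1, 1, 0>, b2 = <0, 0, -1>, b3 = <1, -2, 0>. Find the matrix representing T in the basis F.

With P the matrix whose columns are b1, ..., b3, [T]_F = P^(-1) A P.
Column by column: T(b1) = A b1 = <1, -4, -3>; its F-coordinates <2, 3, 3> give column 1.
Continuing for each basis vector yields [T]_F = [[2, -1, -2], [3, -3, -2], [3, 3, 0]].

[[2, -1, -2], [3, -3, -2], [3, 3, 0]]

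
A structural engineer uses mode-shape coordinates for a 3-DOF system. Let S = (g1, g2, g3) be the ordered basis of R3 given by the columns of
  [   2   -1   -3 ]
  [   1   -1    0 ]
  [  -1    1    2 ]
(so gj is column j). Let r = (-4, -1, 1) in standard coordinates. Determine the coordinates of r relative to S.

Write r = c_1 g1 + ... + c_3 g3 and solve for the c_i.
Row-reducing the augmented matrix [M | r] gives c = (-3, -2, 0).
Check: -3g1 - 2g2 + 0·g3 = (-4, -1, 1).

(-3, -2, 0)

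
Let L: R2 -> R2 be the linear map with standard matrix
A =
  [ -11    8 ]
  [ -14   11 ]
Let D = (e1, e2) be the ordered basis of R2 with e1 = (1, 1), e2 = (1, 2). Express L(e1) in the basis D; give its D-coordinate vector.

Compute L(e1) = A e1 = (-3, -3) in standard coordinates.
Then write this in D-coordinates: solve for y in y_1 e1 + y_2 e2 = (-3, -3).
This gives y = (-3, 0), which is column 1 of [L]_D.

(-3, 0)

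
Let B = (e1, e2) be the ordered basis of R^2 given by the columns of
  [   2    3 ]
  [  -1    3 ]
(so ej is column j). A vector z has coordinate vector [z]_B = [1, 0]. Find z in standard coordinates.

z = M [z]_B, where M has columns e1, e2.
Carrying out the matrix-vector product, z = [2, -1].

[2, -1]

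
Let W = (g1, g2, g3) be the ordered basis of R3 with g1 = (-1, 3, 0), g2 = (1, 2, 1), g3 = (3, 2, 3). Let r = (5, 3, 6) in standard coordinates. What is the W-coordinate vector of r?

[r]_W is the unique c with M c = r, where M has columns g1, ..., g3.
Solving this 3x3 system gives c = (1, -3, 3).
Check: g1 - 3g2 + 3g3 = (5, 3, 6).

(1, -3, 3)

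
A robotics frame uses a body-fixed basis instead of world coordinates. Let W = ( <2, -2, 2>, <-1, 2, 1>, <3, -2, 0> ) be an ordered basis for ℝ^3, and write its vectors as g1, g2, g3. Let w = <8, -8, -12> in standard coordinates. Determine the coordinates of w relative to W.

Write w = c_1 g1 + ... + c_3 g3 and solve for the c_i.
Gaussian elimination on [M | w] yields c = (-4, -4, 4).
Check: -4g1 - 4g2 + 4g3 = <8, -8, -12>.

<-4, -4, 4>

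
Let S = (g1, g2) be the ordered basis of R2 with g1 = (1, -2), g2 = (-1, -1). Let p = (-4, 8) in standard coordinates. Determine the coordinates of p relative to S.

We seek scalars with c_1 g1 + c_2 g2 = p; equivalently solve M c = p where the columns of M are g1, g2.
System: c_1 - c_2 = -4, -2c_1 - c_2 = 8; solving gives c_1 = -4, c_2 = 0.
Check: -4g1 + 0·g2 = (-4, 8).

(-4, 0)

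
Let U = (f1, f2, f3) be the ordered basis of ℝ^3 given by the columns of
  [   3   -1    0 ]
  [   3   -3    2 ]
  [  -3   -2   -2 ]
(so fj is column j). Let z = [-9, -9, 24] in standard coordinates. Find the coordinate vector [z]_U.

[-4, -3, -3]

We seek scalars with c_1 f1 + ... + c_3 f3 = z; equivalently solve M c = z where the columns of M are f1, ..., f3.
Gaussian elimination on [M | z] yields c = (-4, -3, -3).
Check: -4f1 - 3f2 - 3f3 = [-9, -9, 24].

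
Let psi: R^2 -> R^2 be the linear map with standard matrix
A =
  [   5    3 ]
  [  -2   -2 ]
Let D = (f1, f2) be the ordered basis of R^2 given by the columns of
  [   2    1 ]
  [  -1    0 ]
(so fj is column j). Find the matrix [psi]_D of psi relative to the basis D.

The j-th column of [psi]_D is [psi(fj)]_D.
psi(f1) = A f1 = (7, -2) = 2f1 + 3f2, so column 1 is (2, 3).
Repeating for f2 and assembling the columns gives [[2, 2], [3, 1]].

[[2, 2], [3, 1]]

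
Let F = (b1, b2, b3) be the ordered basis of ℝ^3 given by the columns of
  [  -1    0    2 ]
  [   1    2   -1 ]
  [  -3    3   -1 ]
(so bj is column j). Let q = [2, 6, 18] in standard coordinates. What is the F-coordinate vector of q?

Write q = c_1 b1 + ... + c_3 b3 and solve for the c_i.
Gaussian elimination on [M | q] yields c = (-2, 4, 0).
Check: -2b1 + 4b2 + 0·b3 = [2, 6, 18].

[-2, 4, 0]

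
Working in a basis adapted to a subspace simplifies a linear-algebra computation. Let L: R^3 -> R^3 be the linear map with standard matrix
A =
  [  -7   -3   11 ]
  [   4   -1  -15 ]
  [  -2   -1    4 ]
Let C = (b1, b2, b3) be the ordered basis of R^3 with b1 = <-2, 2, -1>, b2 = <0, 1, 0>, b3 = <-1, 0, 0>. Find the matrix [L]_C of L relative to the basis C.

[[2, 1, -2], [1, -3, 0], [-1, 1, -3]]

With P the matrix whose columns are b1, ..., b3, [L]_C = P^(-1) A P.
Column by column: L(b1) = A b1 = <-3, 5, -2>; its C-coordinates <2, 1, -1> give column 1.
Continuing for each basis vector yields [L]_C = [[2, 1, -2], [1, -3, 0], [-1, 1, -3]].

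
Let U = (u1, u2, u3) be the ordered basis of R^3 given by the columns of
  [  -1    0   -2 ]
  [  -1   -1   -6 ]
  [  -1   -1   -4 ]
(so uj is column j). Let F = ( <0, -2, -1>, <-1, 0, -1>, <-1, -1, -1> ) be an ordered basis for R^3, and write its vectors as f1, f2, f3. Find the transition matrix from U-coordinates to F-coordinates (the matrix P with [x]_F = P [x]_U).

[[0, 1, 2], [0, 1, 0], [1, -1, 2]]

Let M have columns uj and N have columns fj. Then for every x, N [x]_F = x = M [x]_U, so P = N^(-1) M.
Since det N = -1, N^(-1) has integer entries; multiplying gives P = [[0, 1, 2], [0, 1, 0], [1, -1, 2]].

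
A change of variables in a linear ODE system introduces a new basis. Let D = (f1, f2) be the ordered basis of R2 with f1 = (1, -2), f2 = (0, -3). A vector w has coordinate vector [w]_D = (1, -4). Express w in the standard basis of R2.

By definition w = f1 - 4f2.
Summing componentwise gives (1, 10).

(1, 10)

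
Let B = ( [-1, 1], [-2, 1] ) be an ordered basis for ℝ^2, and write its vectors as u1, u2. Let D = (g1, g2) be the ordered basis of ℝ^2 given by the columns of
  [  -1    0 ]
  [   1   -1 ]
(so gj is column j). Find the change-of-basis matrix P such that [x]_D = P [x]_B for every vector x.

Take x = uj: its B-coordinates are the j-th standard unit vector, so P e_j — column j of P — equals [uj]_D.
u1 = g1 + 0·g2, giving column 1 = [1, 0]; repeating for each j gives P = [[1, 2], [0, 1]].

[[1, 2], [0, 1]]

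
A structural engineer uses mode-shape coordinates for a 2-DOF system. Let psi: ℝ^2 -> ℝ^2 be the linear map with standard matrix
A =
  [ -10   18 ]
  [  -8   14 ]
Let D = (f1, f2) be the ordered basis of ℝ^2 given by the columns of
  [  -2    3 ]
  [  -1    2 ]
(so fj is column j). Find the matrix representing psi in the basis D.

[[2, 0], [2, 2]]

Let P have columns f1, f2. Then [psi]_D = P^(-1) A P.
Here det P = -1, so P^(-1) is integer; computing A P first and then P^(-1)(A P) gives [[2, 0], [2, 2]].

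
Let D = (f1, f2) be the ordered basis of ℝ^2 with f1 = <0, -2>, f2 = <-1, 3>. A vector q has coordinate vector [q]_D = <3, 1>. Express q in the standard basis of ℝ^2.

The coordinates say q = 3f1 + f2; adding the scaled basis vectors gives <-1, -3>.

<-1, -3>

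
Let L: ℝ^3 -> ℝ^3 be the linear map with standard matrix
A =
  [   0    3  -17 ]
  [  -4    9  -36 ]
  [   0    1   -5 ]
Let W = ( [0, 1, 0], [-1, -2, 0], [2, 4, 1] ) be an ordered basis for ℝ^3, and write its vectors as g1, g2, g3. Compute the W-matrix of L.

With P the matrix whose columns are g1, ..., g3, [L]_W = P^(-1) A P.
Column by column: L(g1) = A g1 = [3, 9, 1]; its W-coordinates [3, -1, 1] give column 1.
Continuing for each basis vector yields [L]_W = [[3, -2, 2], [-1, 2, 3], [1, -2, -1]].

[[3, -2, 2], [-1, 2, 3], [1, -2, -1]]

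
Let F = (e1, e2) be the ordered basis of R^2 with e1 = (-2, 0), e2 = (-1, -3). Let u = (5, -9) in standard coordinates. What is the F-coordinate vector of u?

(-4, 3)

We seek scalars with c_1 e1 + c_2 e2 = u; equivalently solve M c = u where the columns of M are e1, e2.
System: -2c_1 - c_2 = 5, 0c_1 - 3c_2 = -9; solving gives c_1 = -4, c_2 = 3.
Check: -4e1 + 3e2 = (5, -9).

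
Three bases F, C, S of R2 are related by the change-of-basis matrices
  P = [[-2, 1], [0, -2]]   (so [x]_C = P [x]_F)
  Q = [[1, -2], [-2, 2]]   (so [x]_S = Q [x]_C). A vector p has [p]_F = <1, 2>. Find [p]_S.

<8, -8>

First [p]_C = P [p]_F = <0, -4>.
Then [p]_S = Q [p]_C = <8, -8>.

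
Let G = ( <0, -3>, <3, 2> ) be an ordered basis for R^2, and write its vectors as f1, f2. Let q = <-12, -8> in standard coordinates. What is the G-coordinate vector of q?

<0, -4>

We seek scalars with c_1 f1 + c_2 f2 = q; equivalently solve M c = q where the columns of M are f1, f2.
System: 0c_1 + 3c_2 = -12, -3c_1 + 2c_2 = -8; solving gives c_1 = 0, c_2 = -4.
Check: 0·f1 - 4f2 = <-12, -8>.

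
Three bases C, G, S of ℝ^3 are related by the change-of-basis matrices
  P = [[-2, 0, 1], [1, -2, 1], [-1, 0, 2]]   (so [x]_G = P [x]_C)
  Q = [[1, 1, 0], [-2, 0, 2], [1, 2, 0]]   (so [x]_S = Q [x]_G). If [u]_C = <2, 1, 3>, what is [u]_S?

Apply P to get G-coordinates <-1, 3, 4>, then Q to get S-coordinates.
The result is [u]_S = <2, 10, 5>.

<2, 10, 5>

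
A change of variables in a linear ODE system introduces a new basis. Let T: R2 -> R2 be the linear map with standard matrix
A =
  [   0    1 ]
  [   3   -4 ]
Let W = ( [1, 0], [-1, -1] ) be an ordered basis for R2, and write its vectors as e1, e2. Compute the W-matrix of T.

[[-3, -2], [-3, -1]]

Let P have columns e1, e2. Then [T]_W = P^(-1) A P.
Here det P = -1, so P^(-1) is integer; computing A P first and then P^(-1)(A P) gives [[-3, -2], [-3, -1]].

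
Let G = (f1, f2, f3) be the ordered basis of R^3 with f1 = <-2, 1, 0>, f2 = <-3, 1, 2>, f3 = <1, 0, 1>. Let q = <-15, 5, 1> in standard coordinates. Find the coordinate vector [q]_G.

<3, 2, -3>

We seek scalars with c_1 f1 + ... + c_3 f3 = q; equivalently solve M c = q where the columns of M are f1, ..., f3.
Gaussian elimination on [M | q] yields c = (3, 2, -3).
Check: 3f1 + 2f2 - 3f3 = <-15, 5, 1>.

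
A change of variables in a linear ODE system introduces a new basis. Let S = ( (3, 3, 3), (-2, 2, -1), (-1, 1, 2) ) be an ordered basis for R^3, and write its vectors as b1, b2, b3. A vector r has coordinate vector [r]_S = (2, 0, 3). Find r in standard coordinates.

r = M [r]_S, where M has columns b1, ..., b3.
Carrying out the matrix-vector product, r = (3, 9, 12).

(3, 9, 12)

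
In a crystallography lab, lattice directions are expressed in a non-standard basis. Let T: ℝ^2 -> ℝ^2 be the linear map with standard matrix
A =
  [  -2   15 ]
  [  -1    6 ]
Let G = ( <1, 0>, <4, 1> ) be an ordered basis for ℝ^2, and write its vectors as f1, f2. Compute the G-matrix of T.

[[2, -1], [-1, 2]]

The j-th column of [T]_G is [T(fj)]_G.
T(f1) = A f1 = <-2, -1> = 2f1 - f2, so column 1 is <2, -1>.
Repeating for f2 and assembling the columns gives [[2, -1], [-1, 2]].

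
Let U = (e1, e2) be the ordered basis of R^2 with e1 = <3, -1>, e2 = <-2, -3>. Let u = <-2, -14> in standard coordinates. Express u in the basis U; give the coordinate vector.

<2, 4>

[u]_U is the unique c with M c = u, where M has columns e1, e2.
System: 3c_1 - 2c_2 = -2, -c_1 - 3c_2 = -14; solving gives c_1 = 2, c_2 = 4.
Check: 2e1 + 4e2 = <-2, -14>.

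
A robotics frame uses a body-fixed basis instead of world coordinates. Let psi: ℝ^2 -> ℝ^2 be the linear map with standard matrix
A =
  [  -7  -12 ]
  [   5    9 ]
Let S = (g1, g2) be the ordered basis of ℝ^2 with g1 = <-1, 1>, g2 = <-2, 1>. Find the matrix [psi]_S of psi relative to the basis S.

[[3, 0], [1, -1]]

The j-th column of [psi]_S is [psi(gj)]_S.
psi(g1) = A g1 = <-5, 4> = 3g1 + g2, so column 1 is <3, 1>.
Repeating for g2 and assembling the columns gives [[3, 0], [1, -1]].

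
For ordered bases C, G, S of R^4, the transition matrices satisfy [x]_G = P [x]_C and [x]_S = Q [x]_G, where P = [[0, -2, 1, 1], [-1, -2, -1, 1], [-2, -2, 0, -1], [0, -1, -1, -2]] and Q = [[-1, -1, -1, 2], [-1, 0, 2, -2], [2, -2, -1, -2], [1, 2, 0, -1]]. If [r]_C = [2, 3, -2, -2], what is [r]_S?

Composing the changes, [r]_S = Q P [r]_C.
Q P = [[3, 4, -2, -5], [-4, 0, 1, 1], [4, 4, 6, 5], [-2, -5, 0, 5]]; applying this to [2, 3, -2, -2] gives [32, -12, -2, -29].

[32, -12, -2, -29]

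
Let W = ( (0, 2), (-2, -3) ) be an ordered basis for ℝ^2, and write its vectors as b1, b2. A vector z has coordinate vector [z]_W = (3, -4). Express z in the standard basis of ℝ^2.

By definition z = 3b1 - 4b2.
Summing componentwise gives (8, 18).

(8, 18)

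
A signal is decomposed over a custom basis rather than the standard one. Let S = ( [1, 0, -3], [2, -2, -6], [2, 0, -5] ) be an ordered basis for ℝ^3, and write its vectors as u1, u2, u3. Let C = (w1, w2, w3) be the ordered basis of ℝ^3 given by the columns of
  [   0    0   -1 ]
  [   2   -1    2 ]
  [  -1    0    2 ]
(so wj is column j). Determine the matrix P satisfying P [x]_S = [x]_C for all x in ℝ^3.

Column j of P is [uj]_C, since P maps S-coordinates to C-coordinates.
Expressing u1 in C: u1 = w1 + 0·w2 - w3, so column 1 of P is [1, 0, -1].
Doing the same for each uj gives P = [[1, 2, 1], [0, 2, -2], [-1, -2, -2]].

[[1, 2, 1], [0, 2, -2], [-1, -2, -2]]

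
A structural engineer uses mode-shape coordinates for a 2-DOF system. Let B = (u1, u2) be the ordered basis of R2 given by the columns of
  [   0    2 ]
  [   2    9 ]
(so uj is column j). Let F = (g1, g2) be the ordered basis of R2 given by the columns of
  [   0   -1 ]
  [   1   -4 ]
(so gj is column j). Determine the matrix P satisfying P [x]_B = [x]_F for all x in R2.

[[2, 1], [0, -2]]

Let M have columns uj and N have columns gj. Then for every x, N [x]_F = x = M [x]_B, so P = N^(-1) M.
Since det N = 1, N^(-1) has integer entries; multiplying gives P = [[2, 1], [0, -2]].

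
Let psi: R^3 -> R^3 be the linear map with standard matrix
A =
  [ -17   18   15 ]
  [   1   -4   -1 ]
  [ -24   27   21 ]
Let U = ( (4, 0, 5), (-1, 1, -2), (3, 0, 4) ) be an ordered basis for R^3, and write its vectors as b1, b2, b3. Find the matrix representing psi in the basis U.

With P the matrix whose columns are b1, ..., b3, [psi]_U = P^(-1) A P.
Column by column: psi(b1) = A b1 = (7, -1, 9); its U-coordinates (3, -1, -2) give column 1.
Continuing for each basis vector yields [psi]_U = [[3, -1, 2], [-1, -3, -1], [-2, 2, 0]].

[[3, -1, 2], [-1, -3, -1], [-2, 2, 0]]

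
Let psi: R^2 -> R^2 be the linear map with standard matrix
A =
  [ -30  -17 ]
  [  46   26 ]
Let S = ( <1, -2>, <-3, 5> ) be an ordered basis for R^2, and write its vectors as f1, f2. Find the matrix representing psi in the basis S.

Let P have columns f1, f2. Then [psi]_S = P^(-1) A P.
Here det P = -1, so P^(-1) is integer; computing A P first and then P^(-1)(A P) gives [[-2, -1], [-2, -2]].

[[-2, -1], [-2, -2]]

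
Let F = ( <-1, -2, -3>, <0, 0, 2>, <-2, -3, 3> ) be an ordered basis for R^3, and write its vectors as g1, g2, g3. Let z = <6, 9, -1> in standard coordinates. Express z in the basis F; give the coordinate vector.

[z]_F is the unique c with M c = z, where M has columns g1, ..., g3.
Row-reducing the augmented matrix [M | z] gives c = (0, 4, -3).
Check: 0·g1 + 4g2 - 3g3 = <6, 9, -1>.

<0, 4, -3>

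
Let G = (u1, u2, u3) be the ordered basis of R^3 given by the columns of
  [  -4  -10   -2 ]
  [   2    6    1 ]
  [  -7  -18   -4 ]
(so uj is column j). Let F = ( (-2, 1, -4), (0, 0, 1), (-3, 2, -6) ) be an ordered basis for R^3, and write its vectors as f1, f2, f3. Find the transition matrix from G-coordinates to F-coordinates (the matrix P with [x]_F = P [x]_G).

[[2, 2, 1], [1, 2, 0], [0, 2, 0]]

Take x = uj: its G-coordinates are the j-th standard unit vector, so P e_j — column j of P — equals [uj]_F.
u1 = 2f1 + f2 + 0·f3, giving column 1 = (2, 1, 0); repeating for each j gives P = [[2, 2, 1], [1, 2, 0], [0, 2, 0]].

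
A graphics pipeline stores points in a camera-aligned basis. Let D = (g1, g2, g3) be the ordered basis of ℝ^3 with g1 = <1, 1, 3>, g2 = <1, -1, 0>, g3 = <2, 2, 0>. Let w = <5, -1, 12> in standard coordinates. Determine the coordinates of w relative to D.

Write w = c_1 g1 + ... + c_3 g3 and solve for the c_i.
Row-reducing the augmented matrix [M | w] gives c = (4, 3, -1).
Check: 4g1 + 3g2 - g3 = <5, -1, 12>.

<4, 3, -1>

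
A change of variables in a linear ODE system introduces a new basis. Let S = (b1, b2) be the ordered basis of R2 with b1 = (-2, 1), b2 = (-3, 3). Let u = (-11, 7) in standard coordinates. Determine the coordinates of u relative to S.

[u]_S is the unique c with M c = u, where M has columns b1, b2.
System: -2c_1 - 3c_2 = -11, c_1 + 3c_2 = 7; solving gives c_1 = 4, c_2 = 1.
Check: 4b1 + b2 = (-11, 7).

(4, 1)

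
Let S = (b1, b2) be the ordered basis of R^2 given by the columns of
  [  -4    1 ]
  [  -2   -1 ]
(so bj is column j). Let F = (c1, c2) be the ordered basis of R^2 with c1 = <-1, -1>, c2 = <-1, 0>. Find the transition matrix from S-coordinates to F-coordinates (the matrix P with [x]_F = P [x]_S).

Let M have columns bj and N have columns cj. Then for every x, N [x]_F = x = M [x]_S, so P = N^(-1) M.
Since det N = -1, N^(-1) has integer entries; multiplying gives P = [[2, 1], [2, -2]].

[[2, 1], [2, -2]]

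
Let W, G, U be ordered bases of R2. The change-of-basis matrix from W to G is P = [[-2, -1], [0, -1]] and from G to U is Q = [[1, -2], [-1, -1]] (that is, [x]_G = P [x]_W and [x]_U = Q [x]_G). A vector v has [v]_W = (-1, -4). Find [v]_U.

(-2, -10)

Apply P to get G-coordinates (6, 4), then Q to get U-coordinates.
The result is [v]_U = (-2, -10).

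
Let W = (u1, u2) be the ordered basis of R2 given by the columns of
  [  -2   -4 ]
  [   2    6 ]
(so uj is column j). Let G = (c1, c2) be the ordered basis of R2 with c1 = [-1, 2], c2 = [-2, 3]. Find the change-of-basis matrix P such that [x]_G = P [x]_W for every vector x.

[[-2, 0], [2, 2]]

Column j of P is [uj]_G, since P maps W-coordinates to G-coordinates.
Expressing u1 in G: u1 = -2c1 + 2c2, so column 1 of P is [-2, 2].
Doing the same for each uj gives P = [[-2, 0], [2, 2]].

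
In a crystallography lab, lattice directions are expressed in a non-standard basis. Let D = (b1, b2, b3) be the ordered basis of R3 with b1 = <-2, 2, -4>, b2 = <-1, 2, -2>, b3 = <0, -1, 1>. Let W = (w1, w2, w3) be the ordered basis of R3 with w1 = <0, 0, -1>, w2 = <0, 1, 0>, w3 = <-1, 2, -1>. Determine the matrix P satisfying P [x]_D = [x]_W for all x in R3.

Take x = bj: its D-coordinates are the j-th standard unit vector, so P e_j — column j of P — equals [bj]_W.
b1 = 2w1 - 2w2 + 2w3, giving column 1 = <2, -2, 2>; repeating for each j gives P = [[2, 1, -1], [-2, 0, -1], [2, 1, 0]].

[[2, 1, -1], [-2, 0, -1], [2, 1, 0]]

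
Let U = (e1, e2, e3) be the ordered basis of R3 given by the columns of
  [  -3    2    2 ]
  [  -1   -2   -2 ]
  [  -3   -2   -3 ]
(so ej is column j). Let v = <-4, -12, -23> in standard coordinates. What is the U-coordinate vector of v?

<4, 1, 3>

Write v = c_1 e1 + ... + c_3 e3 and solve for the c_i.
Gaussian elimination on [M | v] yields c = (4, 1, 3).
Check: 4e1 + e2 + 3e3 = <-4, -12, -23>.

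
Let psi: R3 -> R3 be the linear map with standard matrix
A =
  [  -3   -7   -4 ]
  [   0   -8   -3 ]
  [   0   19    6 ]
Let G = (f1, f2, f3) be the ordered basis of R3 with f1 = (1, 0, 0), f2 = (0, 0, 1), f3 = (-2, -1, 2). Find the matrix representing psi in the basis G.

The j-th column of [psi]_G is [psi(fj)]_G.
psi(f1) = A f1 = (-3, 0, 0) = -3f1 + 0·f2 + 0·f3, so column 1 is (-3, 0, 0).
Repeating for f2, f3 and assembling the columns gives [[-3, 2, 1], [0, 0, -3], [0, 3, -2]].

[[-3, 2, 1], [0, 0, -3], [0, 3, -2]]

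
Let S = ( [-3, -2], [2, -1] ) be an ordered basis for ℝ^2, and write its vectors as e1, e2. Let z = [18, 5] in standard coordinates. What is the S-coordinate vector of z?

[-4, 3]

[z]_S is the unique c with M c = z, where M has columns e1, e2.
System: -3c_1 + 2c_2 = 18, -2c_1 - c_2 = 5; solving gives c_1 = -4, c_2 = 3.
Check: -4e1 + 3e2 = [18, 5].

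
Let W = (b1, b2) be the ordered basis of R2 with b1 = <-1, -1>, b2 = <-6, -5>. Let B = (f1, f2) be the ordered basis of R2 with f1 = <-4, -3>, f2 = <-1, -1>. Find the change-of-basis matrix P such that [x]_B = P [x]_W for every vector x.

[[0, 1], [1, 2]]

Let M have columns bj and N have columns fj. Then for every x, N [x]_B = x = M [x]_W, so P = N^(-1) M.
Since det N = 1, N^(-1) has integer entries; multiplying gives P = [[0, 1], [1, 2]].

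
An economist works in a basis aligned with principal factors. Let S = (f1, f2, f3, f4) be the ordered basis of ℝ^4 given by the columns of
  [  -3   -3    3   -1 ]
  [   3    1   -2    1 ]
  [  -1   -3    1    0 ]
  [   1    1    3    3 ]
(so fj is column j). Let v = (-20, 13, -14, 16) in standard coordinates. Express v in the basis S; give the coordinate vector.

(3, 4, 1, 2)

Write v = c_1 f1 + ... + c_4 f4 and solve for the c_i.
Solving this 4x4 system gives c = (3, 4, 1, 2).
Check: 3f1 + 4f2 + f3 + 2f4 = (-20, 13, -14, 16).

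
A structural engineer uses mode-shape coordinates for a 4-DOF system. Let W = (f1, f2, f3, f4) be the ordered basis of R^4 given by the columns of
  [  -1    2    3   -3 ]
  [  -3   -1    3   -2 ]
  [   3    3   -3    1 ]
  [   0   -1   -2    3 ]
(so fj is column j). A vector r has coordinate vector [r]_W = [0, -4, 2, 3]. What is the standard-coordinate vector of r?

By definition r = 0·f1 - 4f2 + 2f3 + 3f4.
Summing componentwise gives [-11, 4, -15, 9].

[-11, 4, -15, 9]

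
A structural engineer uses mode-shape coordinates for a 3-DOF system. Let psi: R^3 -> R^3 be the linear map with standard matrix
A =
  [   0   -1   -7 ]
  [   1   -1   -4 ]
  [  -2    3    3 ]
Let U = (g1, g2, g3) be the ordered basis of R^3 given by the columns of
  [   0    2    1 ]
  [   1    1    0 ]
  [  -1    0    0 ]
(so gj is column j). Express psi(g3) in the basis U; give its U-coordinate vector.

Column 3 of [psi]_U is the U-coordinate vector of psi(g3).
In standard coordinates psi(g3) = A g3 = (0, 1, -2).
Converting to U: (0, 1, -2) = 2g1 - g2 + 2g3, so the coordinate vector is (2, -1, 2).

(2, -1, 2)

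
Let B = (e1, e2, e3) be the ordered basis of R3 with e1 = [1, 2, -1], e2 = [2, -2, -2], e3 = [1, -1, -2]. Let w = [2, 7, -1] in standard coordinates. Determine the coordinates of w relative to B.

[3, 0, -1]

Write w = c_1 e1 + ... + c_3 e3 and solve for the c_i.
Row-reducing the augmented matrix [M | w] gives c = (3, 0, -1).
Check: 3e1 + 0·e2 - e3 = [2, 7, -1].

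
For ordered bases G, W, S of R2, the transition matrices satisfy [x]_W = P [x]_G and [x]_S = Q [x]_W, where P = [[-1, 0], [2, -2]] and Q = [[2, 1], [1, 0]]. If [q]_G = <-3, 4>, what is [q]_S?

Apply P to get W-coordinates <3, -14>, then Q to get S-coordinates.
The result is [q]_S = <-8, 3>.

<-8, 3>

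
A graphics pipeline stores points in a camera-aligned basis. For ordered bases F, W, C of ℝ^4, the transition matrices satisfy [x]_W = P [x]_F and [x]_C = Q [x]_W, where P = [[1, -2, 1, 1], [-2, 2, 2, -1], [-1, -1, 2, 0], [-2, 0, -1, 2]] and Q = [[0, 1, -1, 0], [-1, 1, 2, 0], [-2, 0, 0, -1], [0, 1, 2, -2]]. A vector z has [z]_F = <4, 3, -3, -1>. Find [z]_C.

First [z]_W = P [z]_F = <-6, -7, -13, -7>.
Then [z]_C = Q [z]_W = <6, -27, 19, -19>.

<6, -27, 19, -19>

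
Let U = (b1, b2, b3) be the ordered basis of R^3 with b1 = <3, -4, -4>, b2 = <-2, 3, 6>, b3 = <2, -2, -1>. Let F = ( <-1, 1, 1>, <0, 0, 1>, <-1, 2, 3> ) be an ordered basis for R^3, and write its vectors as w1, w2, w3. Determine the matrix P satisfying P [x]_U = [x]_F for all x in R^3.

[[-2, 1, -2], [1, 2, 1], [-1, 1, 0]]

Take x = bj: its U-coordinates are the j-th standard unit vector, so P e_j — column j of P — equals [bj]_F.
b1 = -2w1 + w2 - w3, giving column 1 = <-2, 1, -1>; repeating for each j gives P = [[-2, 1, -2], [1, 2, 1], [-1, 1, 0]].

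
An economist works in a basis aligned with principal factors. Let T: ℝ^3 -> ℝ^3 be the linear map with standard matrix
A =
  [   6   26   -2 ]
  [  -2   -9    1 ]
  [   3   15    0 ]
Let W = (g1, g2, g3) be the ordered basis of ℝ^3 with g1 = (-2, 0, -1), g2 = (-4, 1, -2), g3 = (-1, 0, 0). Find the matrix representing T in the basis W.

Let P have columns g1, ..., g3. Then [T]_W = P^(-1) A P.
Here det P = -1, so P^(-1) is integer; computing A P first and then P^(-1)(A P) gives [[0, 3, -1], [3, -3, 2], [-2, 0, 0]].

[[0, 3, -1], [3, -3, 2], [-2, 0, 0]]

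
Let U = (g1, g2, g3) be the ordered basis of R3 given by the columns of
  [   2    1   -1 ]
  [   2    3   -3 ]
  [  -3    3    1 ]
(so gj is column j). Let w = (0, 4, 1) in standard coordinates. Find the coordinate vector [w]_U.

Write w = c_1 g1 + ... + c_3 g3 and solve for the c_i.
Solving this 3x3 system gives c = (-1, 0, -2).
Check: -g1 + 0·g2 - 2g3 = (0, 4, 1).

(-1, 0, -2)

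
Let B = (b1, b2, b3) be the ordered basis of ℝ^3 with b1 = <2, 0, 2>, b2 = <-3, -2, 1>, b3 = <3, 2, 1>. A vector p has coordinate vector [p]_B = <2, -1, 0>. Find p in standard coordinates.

By definition p = 2b1 - b2 + 0·b3.
Summing componentwise gives <7, 2, 3>.

<7, 2, 3>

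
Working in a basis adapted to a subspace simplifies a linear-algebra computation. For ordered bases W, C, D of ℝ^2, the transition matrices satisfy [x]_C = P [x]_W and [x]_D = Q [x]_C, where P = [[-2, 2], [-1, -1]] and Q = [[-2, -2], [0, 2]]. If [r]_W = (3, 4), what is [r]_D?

(10, -14)

First [r]_C = P [r]_W = (2, -7).
Then [r]_D = Q [r]_C = (10, -14).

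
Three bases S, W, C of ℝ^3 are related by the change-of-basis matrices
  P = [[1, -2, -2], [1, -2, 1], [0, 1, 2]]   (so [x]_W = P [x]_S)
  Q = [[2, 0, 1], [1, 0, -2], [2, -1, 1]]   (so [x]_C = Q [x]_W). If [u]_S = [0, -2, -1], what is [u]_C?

Composing the changes, [u]_C = Q P [u]_S.
Q P = [[2, -3, -2], [1, -4, -6], [1, -1, -3]]; applying this to [0, -2, -1] gives [8, 14, 5].

[8, 14, 5]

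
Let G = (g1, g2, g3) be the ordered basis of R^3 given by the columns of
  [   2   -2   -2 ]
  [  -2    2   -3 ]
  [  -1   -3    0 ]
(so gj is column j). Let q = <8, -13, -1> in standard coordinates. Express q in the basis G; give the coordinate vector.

We seek scalars with c_1 g1 + ... + c_3 g3 = q; equivalently solve M c = q where the columns of M are g1, ..., g3.
Solving this 3x3 system gives c = (4, -1, 1).
Check: 4g1 - g2 + g3 = <8, -13, -1>.

<4, -1, 1>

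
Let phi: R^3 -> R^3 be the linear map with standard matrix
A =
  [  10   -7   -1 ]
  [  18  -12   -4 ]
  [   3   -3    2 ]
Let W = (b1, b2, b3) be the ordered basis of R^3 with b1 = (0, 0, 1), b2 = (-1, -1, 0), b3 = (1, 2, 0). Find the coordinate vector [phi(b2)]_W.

(0, 0, -3)

Compute phi(b2) = A b2 = (-3, -6, 0) in standard coordinates.
Then write this in W-coordinates: solve for y in y_1 b1 + ... + y_3 b3 = (-3, -6, 0).
This gives y = (0, 0, -3), which is column 2 of [phi]_W.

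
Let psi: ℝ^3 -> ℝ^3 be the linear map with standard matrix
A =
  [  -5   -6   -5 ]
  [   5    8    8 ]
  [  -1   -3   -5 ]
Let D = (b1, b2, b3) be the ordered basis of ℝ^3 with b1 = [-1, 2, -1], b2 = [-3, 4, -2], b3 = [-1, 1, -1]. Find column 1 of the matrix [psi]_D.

Compute psi(b1) = A b1 = [-2, 3, 0] in standard coordinates.
Then write this in D-coordinates: solve for y in y_1 b1 + ... + y_3 b3 = [-2, 3, 0].
This gives y = [-1, 2, -3], which is column 1 of [psi]_D.

[-1, 2, -3]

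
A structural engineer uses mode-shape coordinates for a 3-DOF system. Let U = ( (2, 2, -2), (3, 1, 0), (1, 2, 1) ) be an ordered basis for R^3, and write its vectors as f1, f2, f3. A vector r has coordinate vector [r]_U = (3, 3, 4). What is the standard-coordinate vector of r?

r = M [r]_U, where M has columns f1, ..., f3.
Carrying out the matrix-vector product, r = (19, 17, -2).

(19, 17, -2)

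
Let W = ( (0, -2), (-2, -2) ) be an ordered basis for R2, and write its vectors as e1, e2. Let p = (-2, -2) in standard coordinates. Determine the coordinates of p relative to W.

(0, 1)

We seek scalars with c_1 e1 + c_2 e2 = p; equivalently solve M c = p where the columns of M are e1, e2.
System: 0c_1 - 2c_2 = -2, -2c_1 - 2c_2 = -2; solving gives c_1 = 0, c_2 = 1.
Check: 0·e1 + e2 = (-2, -2).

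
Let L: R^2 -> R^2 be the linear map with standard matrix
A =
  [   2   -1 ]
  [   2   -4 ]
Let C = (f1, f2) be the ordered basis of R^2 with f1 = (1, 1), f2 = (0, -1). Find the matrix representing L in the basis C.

Let P have columns f1, f2. Then [L]_C = P^(-1) A P.
Here det P = -1, so P^(-1) is integer; computing A P first and then P^(-1)(A P) gives [[1, 1], [3, -3]].

[[1, 1], [3, -3]]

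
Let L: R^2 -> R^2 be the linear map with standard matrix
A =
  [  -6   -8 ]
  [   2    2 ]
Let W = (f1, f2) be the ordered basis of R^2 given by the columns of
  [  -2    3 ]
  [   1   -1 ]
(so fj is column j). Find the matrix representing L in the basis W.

The j-th column of [L]_W is [L(fj)]_W.
L(f1) = A f1 = <4, -2> = -2f1 + 0·f2, so column 1 is <-2, 0>.
Repeating for f2 and assembling the columns gives [[-2, 2], [0, -2]].

[[-2, 2], [0, -2]]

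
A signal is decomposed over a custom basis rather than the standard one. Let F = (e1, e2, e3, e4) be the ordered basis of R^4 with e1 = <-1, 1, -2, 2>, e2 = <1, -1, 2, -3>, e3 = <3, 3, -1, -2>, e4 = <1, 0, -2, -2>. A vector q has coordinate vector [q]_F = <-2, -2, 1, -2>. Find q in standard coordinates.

<1, 3, 3, 4>

The coordinates say q = -2e1 - 2e2 + e3 - 2e4; adding the scaled basis vectors gives <1, 3, 3, 4>.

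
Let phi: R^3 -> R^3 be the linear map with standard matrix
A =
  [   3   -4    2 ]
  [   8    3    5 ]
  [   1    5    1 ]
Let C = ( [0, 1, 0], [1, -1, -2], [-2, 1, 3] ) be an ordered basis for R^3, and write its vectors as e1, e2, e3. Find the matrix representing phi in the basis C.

[[2, -2, 0], [2, 3, 0], [3, 0, 2]]

With P the matrix whose columns are e1, ..., e3, [phi]_C = P^(-1) A P.
Column by column: phi(e1) = A e1 = [-4, 3, 5]; its C-coordinates [2, 2, 3] give column 1.
Continuing for each basis vector yields [phi]_C = [[2, -2, 0], [2, 3, 0], [3, 0, 2]].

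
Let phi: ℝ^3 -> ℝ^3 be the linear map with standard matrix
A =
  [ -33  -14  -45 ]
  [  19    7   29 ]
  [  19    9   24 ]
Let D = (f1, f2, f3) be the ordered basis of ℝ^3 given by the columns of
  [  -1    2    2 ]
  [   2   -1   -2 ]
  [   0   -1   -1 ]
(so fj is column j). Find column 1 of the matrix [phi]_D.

Column 1 of [phi]_D is the D-coordinate vector of phi(f1).
In standard coordinates phi(f1) = A f1 = (5, -5, -1).
Converting to D: (5, -5, -1) = -3f1 + 3f2 - 2f3, so the coordinate vector is (-3, 3, -2).

(-3, 3, -2)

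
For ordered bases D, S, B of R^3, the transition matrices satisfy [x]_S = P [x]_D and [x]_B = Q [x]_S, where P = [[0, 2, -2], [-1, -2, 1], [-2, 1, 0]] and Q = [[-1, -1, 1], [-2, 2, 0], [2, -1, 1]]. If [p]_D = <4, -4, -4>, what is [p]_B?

<-12, 0, -12>

Composing the changes, [p]_B = Q P [p]_D.
Q P = [[-1, 1, 1], [-2, -8, 6], [-1, 7, -5]]; applying this to <4, -4, -4> gives <-12, 0, -12>.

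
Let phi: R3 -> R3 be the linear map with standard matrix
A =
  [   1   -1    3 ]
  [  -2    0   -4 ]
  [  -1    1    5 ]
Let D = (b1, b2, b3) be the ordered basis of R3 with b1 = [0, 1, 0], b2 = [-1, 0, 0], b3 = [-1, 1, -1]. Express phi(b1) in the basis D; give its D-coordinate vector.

[1, 2, -1]

Column 1 of [phi]_D is the D-coordinate vector of phi(b1).
In standard coordinates phi(b1) = A b1 = [-1, 0, 1].
Converting to D: [-1, 0, 1] = b1 + 2b2 - b3, so the coordinate vector is [1, 2, -1].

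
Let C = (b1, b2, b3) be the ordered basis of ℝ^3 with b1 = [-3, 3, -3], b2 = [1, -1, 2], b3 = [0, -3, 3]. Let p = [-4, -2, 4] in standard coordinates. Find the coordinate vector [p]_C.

We seek scalars with c_1 b1 + ... + c_3 b3 = p; equivalently solve M c = p where the columns of M are b1, ..., b3.
Row-reducing the augmented matrix [M | p] gives c = (2, 2, 2).
Check: 2b1 + 2b2 + 2b3 = [-4, -2, 4].

[2, 2, 2]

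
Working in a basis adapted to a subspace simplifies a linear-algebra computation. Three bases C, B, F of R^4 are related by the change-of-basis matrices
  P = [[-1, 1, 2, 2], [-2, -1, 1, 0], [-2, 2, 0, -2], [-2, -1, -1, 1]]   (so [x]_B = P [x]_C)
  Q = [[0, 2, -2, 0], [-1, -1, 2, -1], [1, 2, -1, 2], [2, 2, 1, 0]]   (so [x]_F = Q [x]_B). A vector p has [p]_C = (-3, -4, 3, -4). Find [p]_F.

First [p]_B = P [p]_C = (-3, 13, 6, 3).
Then [p]_F = Q [p]_B = (14, -1, 23, 26).

(14, -1, 23, 26)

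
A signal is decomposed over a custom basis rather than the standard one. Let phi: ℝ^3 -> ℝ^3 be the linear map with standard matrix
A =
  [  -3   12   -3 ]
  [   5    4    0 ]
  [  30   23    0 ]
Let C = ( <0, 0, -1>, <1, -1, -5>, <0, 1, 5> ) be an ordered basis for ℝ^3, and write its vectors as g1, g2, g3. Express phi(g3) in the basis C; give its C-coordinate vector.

Column 3 of [phi]_C is the C-coordinate vector of phi(g3).
In standard coordinates phi(g3) = A g3 = <-3, 4, 23>.
Converting to C: <-3, 4, 23> = -3g1 - 3g2 + g3, so the coordinate vector is <-3, -3, 1>.

<-3, -3, 1>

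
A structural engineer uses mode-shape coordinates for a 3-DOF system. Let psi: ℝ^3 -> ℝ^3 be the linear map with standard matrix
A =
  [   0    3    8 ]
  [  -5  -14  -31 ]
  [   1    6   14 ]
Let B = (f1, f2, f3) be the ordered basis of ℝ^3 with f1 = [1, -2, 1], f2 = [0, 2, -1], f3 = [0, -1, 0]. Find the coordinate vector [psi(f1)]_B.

[2, -1, 2]

Compute psi(f1) = A f1 = [2, -8, 3] in standard coordinates.
Then write this in B-coordinates: solve for y in y_1 f1 + ... + y_3 f3 = [2, -8, 3].
This gives y = [2, -1, 2], which is column 1 of [psi]_B.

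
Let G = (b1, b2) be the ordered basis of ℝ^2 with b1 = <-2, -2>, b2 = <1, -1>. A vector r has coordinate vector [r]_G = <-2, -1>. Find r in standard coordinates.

<3, 5>

The coordinates say r = -2b1 - b2; adding the scaled basis vectors gives <3, 5>.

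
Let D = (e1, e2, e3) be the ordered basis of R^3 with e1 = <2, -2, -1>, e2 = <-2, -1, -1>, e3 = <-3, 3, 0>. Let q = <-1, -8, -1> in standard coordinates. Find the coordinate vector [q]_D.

<-2, 3, -3>

Write q = c_1 e1 + ... + c_3 e3 and solve for the c_i.
Row-reducing the augmented matrix [M | q] gives c = (-2, 3, -3).
Check: -2e1 + 3e2 - 3e3 = <-1, -8, -1>.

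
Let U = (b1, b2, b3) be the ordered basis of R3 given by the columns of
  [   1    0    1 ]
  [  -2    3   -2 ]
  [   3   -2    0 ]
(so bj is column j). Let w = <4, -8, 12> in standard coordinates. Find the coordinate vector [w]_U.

[w]_U is the unique c with M c = w, where M has columns b1, ..., b3.
Gaussian elimination on [M | w] yields c = (4, 0, 0).
Check: 4b1 + 0·b2 + 0·b3 = <4, -8, 12>.

<4, 0, 0>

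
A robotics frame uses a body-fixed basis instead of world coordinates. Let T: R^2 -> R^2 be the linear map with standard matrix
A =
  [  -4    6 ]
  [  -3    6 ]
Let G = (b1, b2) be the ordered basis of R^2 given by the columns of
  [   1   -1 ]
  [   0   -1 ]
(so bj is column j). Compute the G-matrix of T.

The j-th column of [T]_G is [T(bj)]_G.
T(b1) = A b1 = [-4, -3] = -b1 + 3b2, so column 1 is [-1, 3].
Repeating for b2 and assembling the columns gives [[-1, 1], [3, 3]].

[[-1, 1], [3, 3]]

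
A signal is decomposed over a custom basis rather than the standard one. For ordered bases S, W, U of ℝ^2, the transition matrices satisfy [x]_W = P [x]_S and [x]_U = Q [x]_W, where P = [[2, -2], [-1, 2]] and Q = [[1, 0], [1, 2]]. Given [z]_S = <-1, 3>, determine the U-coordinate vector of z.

First [z]_W = P [z]_S = <-8, 7>.
Then [z]_U = Q [z]_W = <-8, 6>.

<-8, 6>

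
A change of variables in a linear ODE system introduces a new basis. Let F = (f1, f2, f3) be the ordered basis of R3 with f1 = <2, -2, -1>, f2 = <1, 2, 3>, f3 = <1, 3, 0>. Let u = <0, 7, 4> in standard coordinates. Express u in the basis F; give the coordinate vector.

<-1, 1, 1>

[u]_F is the unique c with M c = u, where M has columns f1, ..., f3.
Gaussian elimination on [M | u] yields c = (-1, 1, 1).
Check: -f1 + f2 + f3 = <0, 7, 4>.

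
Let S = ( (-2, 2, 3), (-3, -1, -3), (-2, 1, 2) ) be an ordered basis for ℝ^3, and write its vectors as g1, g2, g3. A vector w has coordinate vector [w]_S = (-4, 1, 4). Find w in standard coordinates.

(-3, -5, -7)

w = M [w]_S, where M has columns g1, ..., g3.
Carrying out the matrix-vector product, w = (-3, -5, -7).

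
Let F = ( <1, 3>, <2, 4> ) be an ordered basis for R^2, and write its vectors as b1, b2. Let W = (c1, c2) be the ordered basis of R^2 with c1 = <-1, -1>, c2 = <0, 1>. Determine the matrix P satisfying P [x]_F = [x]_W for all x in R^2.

Let M have columns bj and N have columns cj. Then for every x, N [x]_W = x = M [x]_F, so P = N^(-1) M.
Since det N = -1, N^(-1) has integer entries; multiplying gives P = [[-1, -2], [2, 2]].

[[-1, -2], [2, 2]]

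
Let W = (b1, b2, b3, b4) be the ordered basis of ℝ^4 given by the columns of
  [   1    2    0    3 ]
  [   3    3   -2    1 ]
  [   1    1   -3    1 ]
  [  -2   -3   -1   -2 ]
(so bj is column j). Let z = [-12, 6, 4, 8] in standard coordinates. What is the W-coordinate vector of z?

[4, -2, -2, -4]

We seek scalars with c_1 b1 + ... + c_4 b4 = z; equivalently solve M c = z where the columns of M are b1, ..., b4.
Row-reducing the augmented matrix [M | z] gives c = (4, -2, -2, -4).
Check: 4b1 - 2b2 - 2b3 - 4b4 = [-12, 6, 4, 8].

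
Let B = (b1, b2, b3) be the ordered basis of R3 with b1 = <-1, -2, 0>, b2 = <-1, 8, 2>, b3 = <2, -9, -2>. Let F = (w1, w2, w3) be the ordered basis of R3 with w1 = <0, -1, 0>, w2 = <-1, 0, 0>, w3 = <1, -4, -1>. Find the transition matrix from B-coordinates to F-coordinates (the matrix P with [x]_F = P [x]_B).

Let M have columns bj and N have columns wj. Then for every x, N [x]_F = x = M [x]_B, so P = N^(-1) M.
Since det N = 1, N^(-1) has integer entries; multiplying gives P = [[2, 0, 1], [1, -1, 0], [0, -2, 2]].

[[2, 0, 1], [1, -1, 0], [0, -2, 2]]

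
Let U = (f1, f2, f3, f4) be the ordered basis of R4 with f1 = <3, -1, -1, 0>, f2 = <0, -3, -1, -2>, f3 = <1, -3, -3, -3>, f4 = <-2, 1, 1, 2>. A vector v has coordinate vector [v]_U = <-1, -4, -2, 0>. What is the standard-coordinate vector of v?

The coordinates say v = -f1 - 4f2 - 2f3 + 0·f4; adding the scaled basis vectors gives <-5, 19, 11, 14>.

<-5, 19, 11, 14>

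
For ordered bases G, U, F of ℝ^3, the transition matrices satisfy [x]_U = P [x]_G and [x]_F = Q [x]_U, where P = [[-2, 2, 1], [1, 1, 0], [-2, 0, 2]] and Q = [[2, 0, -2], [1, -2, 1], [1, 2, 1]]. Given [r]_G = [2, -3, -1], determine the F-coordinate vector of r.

[-10, -15, -19]

Apply P to get U-coordinates [-11, -1, -6], then Q to get F-coordinates.
The result is [r]_F = [-10, -15, -19].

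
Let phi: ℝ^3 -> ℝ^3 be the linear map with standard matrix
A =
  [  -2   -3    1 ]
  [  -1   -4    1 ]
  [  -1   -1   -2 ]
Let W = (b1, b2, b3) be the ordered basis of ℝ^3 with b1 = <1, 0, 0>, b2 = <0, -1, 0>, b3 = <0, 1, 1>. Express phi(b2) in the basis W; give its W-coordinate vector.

<3, -3, 1>

Compute phi(b2) = A b2 = <3, 4, 1> in standard coordinates.
Then write this in W-coordinates: solve for y in y_1 b1 + ... + y_3 b3 = <3, 4, 1>.
This gives y = <3, -3, 1>, which is column 2 of [phi]_W.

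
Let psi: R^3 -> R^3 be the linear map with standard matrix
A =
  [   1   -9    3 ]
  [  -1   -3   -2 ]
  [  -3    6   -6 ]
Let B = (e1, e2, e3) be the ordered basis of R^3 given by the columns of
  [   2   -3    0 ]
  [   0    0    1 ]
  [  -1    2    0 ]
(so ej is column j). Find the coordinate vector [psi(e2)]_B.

Compute psi(e2) = A e2 = [3, -1, -3] in standard coordinates.
Then write this in B-coordinates: solve for y in y_1 e1 + ... + y_3 e3 = [3, -1, -3].
This gives y = [-3, -3, -1], which is column 2 of [psi]_B.

[-3, -3, -1]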